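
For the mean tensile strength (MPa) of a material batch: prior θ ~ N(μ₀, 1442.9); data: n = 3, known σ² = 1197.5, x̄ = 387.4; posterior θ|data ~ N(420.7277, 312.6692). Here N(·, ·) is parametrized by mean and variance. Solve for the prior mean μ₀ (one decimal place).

μ₀ = 541.2

With known observation variance, the Normal–Normal posterior has precision τ_n = τ₀ + n/σ² and mean μ_n = (τ₀μ₀ + (n/σ²)x̄)/τ_n.
Here τ₀ = 1/1442.9 = 0.000693 and τ_data = 3/1197.5 = 0.002505, so τ_n = 0.003198.
Rearranging for μ₀: μ₀ = (μ_n·τ_n − τ_data·x̄)/τ₀ = (420.7277·0.003198 − 0.002505·387.4) / 0.000693 = 0.375050/0.000693 ≈ 541.2.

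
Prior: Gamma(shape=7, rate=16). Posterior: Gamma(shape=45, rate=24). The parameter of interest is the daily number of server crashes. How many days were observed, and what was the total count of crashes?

n = 8 days with total 38 crashes

A Gamma(α, β) prior (rate parametrization) on a Poisson rate with n observations summing to S gives posterior Gamma(α+S, β+n).
Matching: Σxᵢ = 45 − 7 = 38 and n = 24 − 16 = 8.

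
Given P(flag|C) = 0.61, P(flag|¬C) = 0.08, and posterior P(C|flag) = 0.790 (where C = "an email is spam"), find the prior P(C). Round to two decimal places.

In odds form, posterior odds = prior odds × likelihood ratio, so prior odds = posterior odds ÷ LR.
Posterior odds = 0.790/(1−0.790) = 3.7619. LR = 0.61/0.08 = 7.6250.
Prior odds = 3.7619/7.6250 = 0.4934, so P(C) = 0.4934/(1+0.4934) ≈ 0.33.

P(C) = 0.33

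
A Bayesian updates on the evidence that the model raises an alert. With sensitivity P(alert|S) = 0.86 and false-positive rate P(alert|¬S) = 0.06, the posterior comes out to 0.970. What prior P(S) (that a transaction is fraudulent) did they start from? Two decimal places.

In odds form, posterior odds = prior odds × likelihood ratio, so prior odds = posterior odds ÷ LR.
Posterior odds = 0.970/(1−0.970) = 32.3333. LR = 0.86/0.06 = 14.3333.
Prior odds = 32.3333/14.3333 = 2.2558, so P(S) = 2.2558/(1+2.2558) ≈ 0.69.

P(S) = 0.69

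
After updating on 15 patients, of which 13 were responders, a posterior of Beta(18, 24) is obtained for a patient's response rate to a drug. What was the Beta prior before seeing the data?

Beta(5, 22)

A Beta(a, b) prior with s successes and f failures in binomial data gives a Beta(a+s, b+f) posterior.
Subtract the data counts: 18−13=5, 24−2=22.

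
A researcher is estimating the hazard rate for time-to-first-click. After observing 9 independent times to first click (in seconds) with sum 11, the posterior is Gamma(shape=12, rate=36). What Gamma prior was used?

Gamma(shape=3, rate=25)

Gamma–exponential conjugacy: posterior shape = α + n, posterior rate = β + Σtᵢ.
So α = 12 − 9 = 3 and β = 36 − 11 = 25.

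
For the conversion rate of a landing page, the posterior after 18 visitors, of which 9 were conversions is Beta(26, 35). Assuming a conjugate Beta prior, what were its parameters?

Beta(17, 26)

A Beta(a, b) prior with s successes and f failures in binomial data gives a Beta(a+s, b+f) posterior.
Subtract the data counts: 26−9=17, 35−9=26.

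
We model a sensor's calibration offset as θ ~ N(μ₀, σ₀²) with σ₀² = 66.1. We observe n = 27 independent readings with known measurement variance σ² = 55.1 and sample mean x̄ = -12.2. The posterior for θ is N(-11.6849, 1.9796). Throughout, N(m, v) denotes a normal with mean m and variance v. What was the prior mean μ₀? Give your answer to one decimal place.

μ₀ = 5.0

The posterior mean is a precision-weighted average: μ_n = (τ₀μ₀ + τ_data·x̄)/(τ₀+τ_data), with τ₀=1/σ₀² and τ_data=n/σ².
Here τ₀ = 1/66.1 = 0.015129 and τ_data = 27/55.1 = 0.490018, so τ_n = 0.505147.
Rearranging for μ₀: μ₀ = (μ_n·τ_n − τ_data·x̄)/τ₀ = (-11.6849·0.505147 − 0.490018·-12.2) / 0.015129 = 0.075627/0.015129 ≈ 5.0.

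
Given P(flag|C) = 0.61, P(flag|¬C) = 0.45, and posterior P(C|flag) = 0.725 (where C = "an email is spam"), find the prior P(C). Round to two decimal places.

Bayes' rule in odds form gives O(C|E) = O(C)·[P(E|C)/P(E|¬C)], hence O(C) = O(C|E)/LR.
Posterior odds = 0.725/(1−0.725) = 2.6364. LR = 0.61/0.45 = 1.3556.
Prior odds = 2.6364/1.3556 = 1.9448, so P(C) = 1.9448/(1+1.9448) ≈ 0.66.

P(C) = 0.66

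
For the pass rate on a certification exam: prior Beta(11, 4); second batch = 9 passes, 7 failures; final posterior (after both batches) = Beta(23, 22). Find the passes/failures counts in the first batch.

Sequential conjugate updates are equivalent to a single update on the pooled data, so total successes = posterior α − prior α and total failures = posterior β − prior β.
Total across both batches: 23−11=12 passes, 22−4=18 failures.
Subtract the second batch: 12−9=3 passes and 18−7=11 failures.

3 passes and 11 failures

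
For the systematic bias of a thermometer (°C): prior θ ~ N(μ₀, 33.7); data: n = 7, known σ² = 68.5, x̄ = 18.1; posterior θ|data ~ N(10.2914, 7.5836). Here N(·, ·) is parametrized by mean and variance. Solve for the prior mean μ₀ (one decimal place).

The posterior mean is a precision-weighted average: μ_n = (τ₀μ₀ + τ_data·x̄)/(τ₀+τ_data), with τ₀=1/σ₀² and τ_data=n/σ².
Here τ₀ = 1/33.7 = 0.029674 and τ_data = 7/68.5 = 0.102190, so τ_n = 0.131864.
Rearranging for μ₀: μ₀ = (μ_n·τ_n − τ_data·x̄)/τ₀ = (10.2914·0.131864 − 0.102190·18.1) / 0.029674 = -0.492574/0.029674 ≈ -16.6.

μ₀ = -16.6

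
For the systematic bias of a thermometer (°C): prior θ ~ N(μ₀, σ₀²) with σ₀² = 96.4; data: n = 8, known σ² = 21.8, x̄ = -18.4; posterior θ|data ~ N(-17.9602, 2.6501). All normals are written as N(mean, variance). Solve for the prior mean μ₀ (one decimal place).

μ₀ = -2.4

The posterior mean is a precision-weighted average: μ_n = (τ₀μ₀ + τ_data·x̄)/(τ₀+τ_data), with τ₀=1/σ₀² and τ_data=n/σ².
Here τ₀ = 1/96.4 = 0.010373 and τ_data = 8/21.8 = 0.366972, so τ_n = 0.377345.
Rearranging for μ₀: μ₀ = (μ_n·τ_n − τ_data·x̄)/τ₀ = (-17.9602·0.377345 − 0.366972·-18.4) / 0.010373 = -0.024907/0.010373 ≈ -2.4.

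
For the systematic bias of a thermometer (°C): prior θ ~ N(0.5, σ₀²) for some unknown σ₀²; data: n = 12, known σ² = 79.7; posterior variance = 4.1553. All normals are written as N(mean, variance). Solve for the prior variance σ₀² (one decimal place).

For the Normal–Normal model with known σ², precisions add: τ_n = τ₀ + n/σ².
So 1/σ₀² = 1/4.1553 − 12/79.7 = 0.240657 − 0.150565 = 0.090092.
Hence σ₀² = 1/0.090092 ≈ 11.1.

σ₀² = 11.1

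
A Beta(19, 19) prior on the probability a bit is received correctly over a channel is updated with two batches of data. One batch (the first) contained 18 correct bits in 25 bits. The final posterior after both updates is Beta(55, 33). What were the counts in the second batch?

Sequential conjugate updates are equivalent to a single update on the pooled data, so total successes = posterior α − prior α and total failures = posterior β − prior β.
Total across both batches: 55−19=36 correct bits, 33−19=14 errors.
Subtract the first batch: 36−18=18 correct bits and 14−7=7 errors.

18 correct bits and 7 errors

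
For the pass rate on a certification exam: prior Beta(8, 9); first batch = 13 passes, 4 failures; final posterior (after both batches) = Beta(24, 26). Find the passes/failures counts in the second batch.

Sequential conjugate updates are equivalent to a single update on the pooled data, so total successes = posterior α − prior α and total failures = posterior β − prior β.
Total across both batches: 24−8=16 passes, 26−9=17 failures.
Subtract the first batch: 16−13=3 passes and 17−4=13 failures.

3 passes and 13 failures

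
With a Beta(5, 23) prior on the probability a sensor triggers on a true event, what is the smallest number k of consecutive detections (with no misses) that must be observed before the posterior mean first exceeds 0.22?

k = 2

After k detections and 0 misses the posterior is Beta(5+k, 23), with mean (5+k)/(5+23+k).
Set (5+k)/(28+k) > 0.22 and solve: k > (0.22·28 − 5)/(1 − 0.22) = 1.487.
The smallest integer exceeding 1.487 is 2.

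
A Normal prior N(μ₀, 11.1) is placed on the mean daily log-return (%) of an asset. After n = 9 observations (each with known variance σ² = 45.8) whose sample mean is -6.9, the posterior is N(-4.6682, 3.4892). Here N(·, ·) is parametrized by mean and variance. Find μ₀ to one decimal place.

The posterior mean is a precision-weighted average: μ_n = (τ₀μ₀ + τ_data·x̄)/(τ₀+τ_data), with τ₀=1/σ₀² and τ_data=n/σ².
Here τ₀ = 1/11.1 = 0.090090 and τ_data = 9/45.8 = 0.196507, so τ_n = 0.286597.
Rearranging for μ₀: μ₀ = (μ_n·τ_n − τ_data·x̄)/τ₀ = (-4.6682·0.286597 − 0.196507·-6.9) / 0.090090 = 0.018006/0.090090 ≈ 0.2.

μ₀ = 0.2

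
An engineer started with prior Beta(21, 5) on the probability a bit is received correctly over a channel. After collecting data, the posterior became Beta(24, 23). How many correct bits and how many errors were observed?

3 correct bits and 18 errors

Under Beta–binomial conjugacy the posterior parameters are (α+s, β+f).
So s = 24 − 21 = 3 and f = 23 − 5 = 18.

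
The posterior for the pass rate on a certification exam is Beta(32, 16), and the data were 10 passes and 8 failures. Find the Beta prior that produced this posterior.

Beta is conjugate to the binomial likelihood: posterior = Beta(a+s, b+f).
Subtract the data counts: 32−10=22, 16−8=8.

Beta(22, 8)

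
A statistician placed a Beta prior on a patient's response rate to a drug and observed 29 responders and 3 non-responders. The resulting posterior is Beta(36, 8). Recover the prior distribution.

Beta is conjugate to the binomial likelihood: posterior = Beta(α+s, β+f).
So α = 36 − 29 = 7 and β = 8 − 3 = 5.

Beta(7, 5)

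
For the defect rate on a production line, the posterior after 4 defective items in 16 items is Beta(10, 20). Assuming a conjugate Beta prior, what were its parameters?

Beta is conjugate to the binomial likelihood: posterior = Beta(a+s, b+f).
Subtract the data counts: 10−4=6, 20−12=8.

Beta(6, 8)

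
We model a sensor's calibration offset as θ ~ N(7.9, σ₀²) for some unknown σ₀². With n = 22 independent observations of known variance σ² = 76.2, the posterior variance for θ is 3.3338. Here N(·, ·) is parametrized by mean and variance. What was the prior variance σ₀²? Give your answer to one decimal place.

Posterior precision equals prior precision plus data precision: 1/σ_n² = 1/σ₀² + n/σ².
So 1/σ₀² = 1/3.3338 − 22/76.2 = 0.299958 − 0.288714 = 0.011244.
Hence σ₀² = 1/0.011244 ≈ 88.9.

σ₀² = 88.9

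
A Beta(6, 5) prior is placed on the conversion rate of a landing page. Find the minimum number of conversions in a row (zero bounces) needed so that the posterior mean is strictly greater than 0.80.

k = 15

After k conversions and 0 bounces the posterior is Beta(6+k, 5), with mean (6+k)/(6+5+k).
Set (6+k)/(11+k) > 0.80 and solve: k > (0.80·11 − 6)/(1 − 0.80) = 14.000.
The smallest integer exceeding 14.000 is 15.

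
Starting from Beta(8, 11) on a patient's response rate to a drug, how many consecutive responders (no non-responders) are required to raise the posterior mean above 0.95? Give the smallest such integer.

k = 202

After k responders and 0 non-responders the posterior is Beta(8+k, 11), with mean (8+k)/(8+11+k).
Set (8+k)/(19+k) > 0.95 and solve: k > (0.95·19 − 8)/(1 − 0.95) = 201.000.
The smallest integer exceeding 201.000 is 202.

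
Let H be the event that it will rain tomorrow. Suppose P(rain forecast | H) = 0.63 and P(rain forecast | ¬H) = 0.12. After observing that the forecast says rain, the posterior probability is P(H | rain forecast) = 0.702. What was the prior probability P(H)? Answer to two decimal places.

In odds form, posterior odds = prior odds × likelihood ratio, so prior odds = posterior odds ÷ LR.
Posterior odds = 0.702/(1−0.702) = 2.3557. LR = 0.63/0.12 = 5.2500.
Prior odds = 2.3557/5.2500 = 0.4487, so P(H) = 0.4487/(1+0.4487) ≈ 0.31.

P(H) = 0.31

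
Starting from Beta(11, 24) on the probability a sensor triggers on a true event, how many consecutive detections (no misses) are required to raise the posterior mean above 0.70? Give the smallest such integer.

After k detections and 0 misses the posterior is Beta(11+k, 24), with mean (11+k)/(11+24+k).
Set (11+k)/(35+k) > 0.70 and solve: k > (0.70·35 − 11)/(1 − 0.70) = 45.000.
The smallest integer exceeding 45.000 is 46.

k = 46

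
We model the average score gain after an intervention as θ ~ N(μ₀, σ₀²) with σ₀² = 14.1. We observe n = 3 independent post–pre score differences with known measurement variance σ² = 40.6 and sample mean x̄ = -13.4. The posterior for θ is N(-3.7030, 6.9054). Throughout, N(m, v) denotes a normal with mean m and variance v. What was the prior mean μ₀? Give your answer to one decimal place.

With known observation variance, the Normal–Normal posterior has precision τ_n = τ₀ + n/σ² and mean μ_n = (τ₀μ₀ + (n/σ²)x̄)/τ_n.
Here τ₀ = 1/14.1 = 0.070922 and τ_data = 3/40.6 = 0.073892, so τ_n = 0.144814.
Rearranging for μ₀: μ₀ = (μ_n·τ_n − τ_data·x̄)/τ₀ = (-3.7030·0.144814 − 0.073892·-13.4) / 0.070922 = 0.453907/0.070922 ≈ 6.4.

μ₀ = 6.4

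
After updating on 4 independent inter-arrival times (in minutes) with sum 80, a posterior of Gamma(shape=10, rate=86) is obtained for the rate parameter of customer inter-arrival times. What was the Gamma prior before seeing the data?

For an exponential likelihood with a Gamma(α, β) prior on the rate, n observations with total T give posterior Gamma(α+n, β+T).
So α = 10 − 4 = 6 and β = 86 − 80 = 6.

Gamma(shape=6, rate=6)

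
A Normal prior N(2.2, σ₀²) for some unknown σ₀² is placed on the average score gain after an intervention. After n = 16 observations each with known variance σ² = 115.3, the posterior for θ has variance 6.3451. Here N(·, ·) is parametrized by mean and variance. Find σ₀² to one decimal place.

Posterior precision equals prior precision plus data precision: 1/σ_n² = 1/σ₀² + n/σ².
So 1/σ₀² = 1/6.3451 − 16/115.3 = 0.157602 − 0.138768 = 0.018834.
Hence σ₀² = 1/0.018834 ≈ 53.1.

σ₀² = 53.1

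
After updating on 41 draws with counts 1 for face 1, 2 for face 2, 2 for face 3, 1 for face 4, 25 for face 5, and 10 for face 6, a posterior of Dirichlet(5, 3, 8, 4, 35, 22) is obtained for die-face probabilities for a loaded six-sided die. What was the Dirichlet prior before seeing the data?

For a Dirichlet(α) prior with multinomial counts c, the posterior is Dirichlet(α + c) componentwise.
Subtract each count from the matching posterior parameter: 5−1=4, 3−2=1, 8−2=6, 4−1=3, 35−25=10, 22−10=12.

Dirichlet(4, 1, 6, 3, 10, 12)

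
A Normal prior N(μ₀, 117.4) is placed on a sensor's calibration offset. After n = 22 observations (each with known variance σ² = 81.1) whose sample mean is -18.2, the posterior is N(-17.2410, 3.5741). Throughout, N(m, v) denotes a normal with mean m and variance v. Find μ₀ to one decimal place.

The posterior mean is a precision-weighted average: μ_n = (τ₀μ₀ + τ_data·x̄)/(τ₀+τ_data), with τ₀=1/σ₀² and τ_data=n/σ².
Here τ₀ = 1/117.4 = 0.008518 and τ_data = 22/81.1 = 0.271270, so τ_n = 0.279788.
Rearranging for μ₀: μ₀ = (μ_n·τ_n − τ_data·x̄)/τ₀ = (-17.2410·0.279788 − 0.271270·-18.2) / 0.008518 = 0.113289/0.008518 ≈ 13.3.

μ₀ = 13.3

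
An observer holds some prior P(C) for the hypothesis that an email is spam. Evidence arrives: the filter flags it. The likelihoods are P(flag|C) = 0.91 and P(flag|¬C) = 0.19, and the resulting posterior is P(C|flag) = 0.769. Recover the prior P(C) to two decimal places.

P(C) = 0.41

In odds form, posterior odds = prior odds × likelihood ratio, so prior odds = posterior odds ÷ LR.
Posterior odds = 0.769/(1−0.769) = 3.3290. LR = 0.91/0.19 = 4.7895.
Prior odds = 3.3290/4.7895 = 0.6951, so P(C) = 0.6951/(1+0.6951) ≈ 0.41.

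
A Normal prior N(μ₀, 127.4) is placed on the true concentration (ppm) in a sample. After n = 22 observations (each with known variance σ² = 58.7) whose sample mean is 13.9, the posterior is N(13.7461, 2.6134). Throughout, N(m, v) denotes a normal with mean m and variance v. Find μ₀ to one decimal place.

The posterior mean is a precision-weighted average: μ_n = (τ₀μ₀ + τ_data·x̄)/(τ₀+τ_data), with τ₀=1/σ₀² and τ_data=n/σ².
Here τ₀ = 1/127.4 = 0.007849 and τ_data = 22/58.7 = 0.374787, so τ_n = 0.382636.
Rearranging for μ₀: μ₀ = (μ_n·τ_n − τ_data·x̄)/τ₀ = (13.7461·0.382636 − 0.374787·13.9) / 0.007849 = 0.050213/0.007849 ≈ 6.4.

μ₀ = 6.4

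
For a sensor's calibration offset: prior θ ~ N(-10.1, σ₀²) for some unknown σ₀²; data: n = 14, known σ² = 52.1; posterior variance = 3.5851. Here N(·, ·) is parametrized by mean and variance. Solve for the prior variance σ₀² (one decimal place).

Posterior precision equals prior precision plus data precision: 1/σ_n² = 1/σ₀² + n/σ².
So 1/σ₀² = 1/3.5851 − 14/52.1 = 0.278932 − 0.268714 = 0.010218.
Hence σ₀² = 1/0.010218 ≈ 97.9.

σ₀² = 97.9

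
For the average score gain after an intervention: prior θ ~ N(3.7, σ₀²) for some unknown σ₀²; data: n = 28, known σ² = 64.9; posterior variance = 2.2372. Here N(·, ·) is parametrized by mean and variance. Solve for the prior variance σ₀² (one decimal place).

σ₀² = 64.3

Posterior precision equals prior precision plus data precision: 1/σ_n² = 1/σ₀² + n/σ².
So 1/σ₀² = 1/2.2372 − 28/64.9 = 0.446987 − 0.431433 = 0.015554.
Hence σ₀² = 1/0.015554 ≈ 64.3.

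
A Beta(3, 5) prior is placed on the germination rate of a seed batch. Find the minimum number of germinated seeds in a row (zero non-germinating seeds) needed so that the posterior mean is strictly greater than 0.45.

After k germinated seeds and 0 non-germinating seeds the posterior is Beta(3+k, 5), with mean (3+k)/(3+5+k).
Set (3+k)/(8+k) > 0.45 and solve: k > (0.45·8 − 3)/(1 − 0.45) = 1.091.
The smallest integer exceeding 1.091 is 2.

k = 2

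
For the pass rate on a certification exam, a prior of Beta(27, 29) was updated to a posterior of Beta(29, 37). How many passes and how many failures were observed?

2 passes and 8 failures

A Beta(a, b) prior with s successes and f failures in binomial data gives a Beta(a+s, b+f) posterior.
So s = 29 − 27 = 2 and f = 37 − 29 = 8.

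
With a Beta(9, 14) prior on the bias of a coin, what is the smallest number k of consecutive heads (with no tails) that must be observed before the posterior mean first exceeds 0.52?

k = 7

After k heads and 0 tails the posterior is Beta(9+k, 14), with mean (9+k)/(9+14+k).
Set (9+k)/(23+k) > 0.52 and solve: k > (0.52·23 − 9)/(1 − 0.52) = 6.167.
The smallest integer exceeding 6.167 is 7, and checking k=7: (16)/(30) = 0.5333 > 0.52.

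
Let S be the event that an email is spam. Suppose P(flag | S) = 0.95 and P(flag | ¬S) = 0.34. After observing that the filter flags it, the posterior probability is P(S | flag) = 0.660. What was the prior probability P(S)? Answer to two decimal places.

In odds form, posterior odds = prior odds × likelihood ratio, so prior odds = posterior odds ÷ LR.
Posterior odds = 0.660/(1−0.660) = 1.9412. LR = 0.95/0.34 = 2.7941.
Prior odds = 1.9412/2.7941 = 0.6947, so P(S) = 0.6947/(1+0.6947) ≈ 0.41.

P(S) = 0.41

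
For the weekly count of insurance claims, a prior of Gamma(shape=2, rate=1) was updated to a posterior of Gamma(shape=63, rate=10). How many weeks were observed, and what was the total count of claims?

A Gamma(α, β) prior (rate parametrization) on a Poisson rate with n observations summing to S gives posterior Gamma(α+S, β+n).
Matching: Σxᵢ = 63 − 2 = 61 and n = 10 − 1 = 9.

n = 9 weeks with total 61 claims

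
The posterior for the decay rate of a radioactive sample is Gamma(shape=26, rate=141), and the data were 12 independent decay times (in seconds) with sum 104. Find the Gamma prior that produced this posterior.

For an exponential likelihood with a Gamma(α, β) prior on the rate, n observations with total T give posterior Gamma(α+n, β+T).
So α = 26 − 12 = 14 and β = 141 − 104 = 37.

Gamma(shape=14, rate=37)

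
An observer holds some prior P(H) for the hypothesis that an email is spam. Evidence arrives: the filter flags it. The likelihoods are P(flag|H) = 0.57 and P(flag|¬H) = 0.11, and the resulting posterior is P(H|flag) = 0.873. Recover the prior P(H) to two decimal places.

Bayes' rule in odds form gives O(H|E) = O(H)·[P(E|H)/P(E|¬H)], hence O(H) = O(H|E)/LR.
Posterior odds = 0.873/(1−0.873) = 6.8740. LR = 0.57/0.11 = 5.1818.
Prior odds = 6.8740/5.1818 = 1.3266, so P(H) = 1.3266/(1+1.3266) ≈ 0.57.

P(H) = 0.57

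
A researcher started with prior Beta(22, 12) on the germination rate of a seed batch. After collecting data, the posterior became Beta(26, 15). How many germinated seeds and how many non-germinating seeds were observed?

4 germinated seeds and 3 non-germinating seeds

A Beta(α, β) prior with s successes and f failures in binomial data gives a Beta(α+s, β+f) posterior.
Match parameters: s=26−22=4, f=15−12=3.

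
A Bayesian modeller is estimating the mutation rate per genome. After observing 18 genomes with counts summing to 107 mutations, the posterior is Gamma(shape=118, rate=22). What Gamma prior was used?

Gamma(shape=11, rate=4)

A Gamma(α, β) prior (rate parametrization) on a Poisson rate with n observations summing to S gives posterior Gamma(α+S, β+n).
So α = 118 − 107 = 11 and β = 22 − 18 = 4.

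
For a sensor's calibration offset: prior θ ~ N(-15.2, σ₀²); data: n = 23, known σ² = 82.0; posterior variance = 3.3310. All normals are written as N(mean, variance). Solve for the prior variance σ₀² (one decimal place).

σ₀² = 50.7

For the Normal–Normal model with known σ², precisions add: τ_n = τ₀ + n/σ².
So 1/σ₀² = 1/3.3310 − 23/82.0 = 0.300210 − 0.280488 = 0.019722.
Hence σ₀² = 1/0.019722 ≈ 50.7.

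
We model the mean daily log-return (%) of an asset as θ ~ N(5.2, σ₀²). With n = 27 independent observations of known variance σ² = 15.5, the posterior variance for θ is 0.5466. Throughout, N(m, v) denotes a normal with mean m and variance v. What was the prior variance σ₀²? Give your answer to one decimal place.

σ₀² = 11.4

Posterior precision equals prior precision plus data precision: 1/σ_n² = 1/σ₀² + n/σ².
So 1/σ₀² = 1/0.5466 − 27/15.5 = 1.829491 − 1.741935 = 0.087556.
Hence σ₀² = 1/0.087556 ≈ 11.4.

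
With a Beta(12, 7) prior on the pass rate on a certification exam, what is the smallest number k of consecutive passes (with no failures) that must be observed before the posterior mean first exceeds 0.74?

After k passes and 0 failures the posterior is Beta(12+k, 7), with mean (12+k)/(12+7+k).
Set (12+k)/(19+k) > 0.74 and solve: k > (0.74·19 − 12)/(1 − 0.74) = 7.923.
The smallest integer exceeding 7.923 is 8, and checking k=8: (20)/(27) = 0.7407 > 0.74.

k = 8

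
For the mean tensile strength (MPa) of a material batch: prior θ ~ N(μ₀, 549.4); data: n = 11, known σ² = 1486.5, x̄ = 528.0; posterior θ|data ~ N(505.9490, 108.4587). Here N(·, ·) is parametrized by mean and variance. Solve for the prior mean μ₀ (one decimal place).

The posterior mean is a precision-weighted average: μ_n = (τ₀μ₀ + τ_data·x̄)/(τ₀+τ_data), with τ₀=1/σ₀² and τ_data=n/σ².
Here τ₀ = 1/549.4 = 0.001820 and τ_data = 11/1486.5 = 0.007400, so τ_n = 0.009220.
Rearranging for μ₀: μ₀ = (μ_n·τ_n − τ_data·x̄)/τ₀ = (505.9490·0.009220 − 0.007400·528.0) / 0.001820 = 0.757650/0.001820 ≈ 416.3.

μ₀ = 416.3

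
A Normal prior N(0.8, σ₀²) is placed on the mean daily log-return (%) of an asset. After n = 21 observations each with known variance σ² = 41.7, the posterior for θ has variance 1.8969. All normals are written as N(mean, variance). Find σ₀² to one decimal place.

For the Normal–Normal model with known σ², precisions add: τ_n = τ₀ + n/σ².
So 1/σ₀² = 1/1.8969 − 21/41.7 = 0.527176 − 0.503597 = 0.023579.
Hence σ₀² = 1/0.023579 ≈ 42.4.

σ₀² = 42.4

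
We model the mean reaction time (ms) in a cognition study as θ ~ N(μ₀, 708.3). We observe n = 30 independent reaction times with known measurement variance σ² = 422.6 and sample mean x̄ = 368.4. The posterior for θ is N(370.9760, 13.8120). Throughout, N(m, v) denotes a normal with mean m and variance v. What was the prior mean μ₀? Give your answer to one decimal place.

μ₀ = 500.5

With known observation variance, the Normal–Normal posterior has precision τ_n = τ₀ + n/σ² and mean μ_n = (τ₀μ₀ + (n/σ²)x̄)/τ_n.
Here τ₀ = 1/708.3 = 0.001412 and τ_data = 30/422.6 = 0.070989, so τ_n = 0.072401.
Rearranging for μ₀: μ₀ = (μ_n·τ_n − τ_data·x̄)/τ₀ = (370.9760·0.072401 − 0.070989·368.4) / 0.001412 = 0.706686/0.001412 ≈ 500.5.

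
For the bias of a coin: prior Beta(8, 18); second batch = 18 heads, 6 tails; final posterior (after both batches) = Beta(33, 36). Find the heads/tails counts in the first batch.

Because Beta–binomial updating is additive in the counts, the combined data contributed (α_post−α_prior, β_post−β_prior) successes and failures.
Total across both batches: 33−8=25 heads, 36−18=18 tails.
Subtract the second batch: 25−18=7 heads and 18−6=12 tails.

7 heads and 12 tails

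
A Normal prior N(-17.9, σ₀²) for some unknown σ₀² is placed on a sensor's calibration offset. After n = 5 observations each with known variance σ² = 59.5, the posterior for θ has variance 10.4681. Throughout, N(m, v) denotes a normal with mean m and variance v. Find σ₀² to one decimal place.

σ₀² = 87.0

Posterior precision equals prior precision plus data precision: 1/σ_n² = 1/σ₀² + n/σ².
So 1/σ₀² = 1/10.4681 − 5/59.5 = 0.095528 − 0.084034 = 0.011494.
Hence σ₀² = 1/0.011494 ≈ 87.0.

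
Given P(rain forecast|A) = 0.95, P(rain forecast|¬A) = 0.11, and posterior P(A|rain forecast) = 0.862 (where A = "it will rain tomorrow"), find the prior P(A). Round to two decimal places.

Bayes' rule in odds form gives O(A|E) = O(A)·[P(E|A)/P(E|¬A)], hence O(A) = O(A|E)/LR.
Posterior odds = 0.862/(1−0.862) = 6.2464. LR = 0.95/0.11 = 8.6364.
Prior odds = 6.2464/8.6364 = 0.7233, so P(A) = 0.7233/(1+0.7233) ≈ 0.42.

P(A) = 0.42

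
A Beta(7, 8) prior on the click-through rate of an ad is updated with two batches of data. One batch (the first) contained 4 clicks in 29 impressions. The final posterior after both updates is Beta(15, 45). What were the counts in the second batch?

4 clicks and 12 non-clicks

Sequential conjugate updates are equivalent to a single update on the pooled data, so total successes = posterior α − prior α and total failures = posterior β − prior β.
Total across both batches: 15−7=8 clicks, 45−8=37 non-clicks.
Subtract the first batch: 8−4=4 clicks and 37−25=12 non-clicks.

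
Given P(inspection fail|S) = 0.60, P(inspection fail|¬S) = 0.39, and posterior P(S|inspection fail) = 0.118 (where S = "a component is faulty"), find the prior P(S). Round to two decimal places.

P(S) = 0.08

Bayes' rule in odds form gives O(S|E) = O(S)·[P(E|S)/P(E|¬S)], hence O(S) = O(S|E)/LR.
Posterior odds = 0.118/(1−0.118) = 0.1338. LR = 0.60/0.39 = 1.5385.
Prior odds = 0.1338/1.5385 = 0.0870, so P(S) = 0.0870/(1+0.0870) ≈ 0.08.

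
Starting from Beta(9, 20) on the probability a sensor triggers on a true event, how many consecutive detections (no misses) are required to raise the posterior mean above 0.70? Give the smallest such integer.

After k detections and 0 misses the posterior is Beta(9+k, 20), with mean (9+k)/(9+20+k).
Set (9+k)/(29+k) > 0.70 and solve: k > (0.70·29 − 9)/(1 − 0.70) = 37.667.
The smallest integer exceeding 37.667 is 38, and checking k=38: (47)/(67) = 0.7015 > 0.70.

k = 38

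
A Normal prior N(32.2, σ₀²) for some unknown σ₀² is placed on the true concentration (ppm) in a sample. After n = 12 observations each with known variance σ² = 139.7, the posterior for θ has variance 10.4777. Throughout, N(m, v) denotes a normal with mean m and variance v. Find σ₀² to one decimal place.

Posterior precision equals prior precision plus data precision: 1/σ_n² = 1/σ₀² + n/σ².
So 1/σ₀² = 1/10.4777 − 12/139.7 = 0.095441 − 0.085898 = 0.009543.
Hence σ₀² = 1/0.009543 ≈ 104.8.

σ₀² = 104.8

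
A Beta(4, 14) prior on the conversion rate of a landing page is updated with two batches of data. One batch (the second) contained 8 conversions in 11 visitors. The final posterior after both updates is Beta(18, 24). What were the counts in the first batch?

6 conversions and 7 bounces

Because Beta–binomial updating is additive in the counts, the combined data contributed (α_post−α_prior, β_post−β_prior) successes and failures.
Total across both batches: 18−4=14 conversions, 24−14=10 bounces.
Subtract the second batch: 14−8=6 conversions and 10−3=7 bounces.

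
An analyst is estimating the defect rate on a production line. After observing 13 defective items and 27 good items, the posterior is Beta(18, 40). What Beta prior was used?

Under Beta–binomial conjugacy the posterior parameters are (a+s, b+f).
Subtract the data counts: 18−13=5, 40−27=13.

Beta(5, 13)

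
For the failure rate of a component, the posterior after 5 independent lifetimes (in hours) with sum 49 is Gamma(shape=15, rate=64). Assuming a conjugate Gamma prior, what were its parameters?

For an exponential likelihood with a Gamma(α, β) prior on the rate, n observations with total T give posterior Gamma(α+n, β+T).
So α = 15 − 5 = 10 and β = 64 − 49 = 15.

Gamma(shape=10, rate=15)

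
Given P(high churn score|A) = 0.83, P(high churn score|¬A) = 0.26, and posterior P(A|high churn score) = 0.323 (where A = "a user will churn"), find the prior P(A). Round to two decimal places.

P(A) = 0.13

In odds form, posterior odds = prior odds × likelihood ratio, so prior odds = posterior odds ÷ LR.
Posterior odds = 0.323/(1−0.323) = 0.4771. LR = 0.83/0.26 = 3.1923.
Prior odds = 0.4771/3.1923 = 0.1495, so P(A) = 0.1495/(1+0.1495) ≈ 0.13.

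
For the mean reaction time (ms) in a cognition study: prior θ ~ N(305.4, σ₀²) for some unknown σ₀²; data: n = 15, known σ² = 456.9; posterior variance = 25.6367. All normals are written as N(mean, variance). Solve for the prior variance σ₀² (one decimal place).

σ₀² = 161.9

For the Normal–Normal model with known σ², precisions add: τ_n = τ₀ + n/σ².
So 1/σ₀² = 1/25.6367 − 15/456.9 = 0.039007 − 0.032830 = 0.006177.
Hence σ₀² = 1/0.006177 ≈ 161.9.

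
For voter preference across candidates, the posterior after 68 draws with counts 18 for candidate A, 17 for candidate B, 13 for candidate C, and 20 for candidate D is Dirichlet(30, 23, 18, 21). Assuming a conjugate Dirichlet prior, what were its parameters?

Dirichlet(12, 6, 5, 1)

For a Dirichlet(α) prior with multinomial counts c, the posterior is Dirichlet(α + c) componentwise.
Subtract each count from the matching posterior parameter: 30−18=12, 23−17=6, 18−13=5, 21−20=1.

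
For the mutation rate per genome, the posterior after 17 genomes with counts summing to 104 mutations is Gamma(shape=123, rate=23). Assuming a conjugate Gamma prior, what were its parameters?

A Gamma(α, β) prior (rate parametrization) on a Poisson rate with n observations summing to S gives posterior Gamma(α+S, β+n).
So α = 123 − 104 = 19 and β = 23 − 17 = 6.

Gamma(shape=19, rate=6)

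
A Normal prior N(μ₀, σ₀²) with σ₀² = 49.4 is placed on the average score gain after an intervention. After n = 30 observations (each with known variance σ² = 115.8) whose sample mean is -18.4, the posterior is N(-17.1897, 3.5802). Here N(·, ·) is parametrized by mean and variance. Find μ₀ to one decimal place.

μ₀ = -1.7

With known observation variance, the Normal–Normal posterior has precision τ_n = τ₀ + n/σ² and mean μ_n = (τ₀μ₀ + (n/σ²)x̄)/τ_n.
Here τ₀ = 1/49.4 = 0.020243 and τ_data = 30/115.8 = 0.259067, so τ_n = 0.279310.
Rearranging for μ₀: μ₀ = (μ_n·τ_n − τ_data·x̄)/τ₀ = (-17.1897·0.279310 − 0.259067·-18.4) / 0.020243 = -0.034422/0.020243 ≈ -1.7.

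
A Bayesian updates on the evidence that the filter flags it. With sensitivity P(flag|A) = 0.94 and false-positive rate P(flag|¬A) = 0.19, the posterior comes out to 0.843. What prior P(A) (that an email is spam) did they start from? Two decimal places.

P(A) = 0.52

In odds form, posterior odds = prior odds × likelihood ratio, so prior odds = posterior odds ÷ LR.
Posterior odds = 0.843/(1−0.843) = 5.3694. LR = 0.94/0.19 = 4.9474.
Prior odds = 5.3694/4.9474 = 1.0853, so P(A) = 1.0853/(1+1.0853) ≈ 0.52.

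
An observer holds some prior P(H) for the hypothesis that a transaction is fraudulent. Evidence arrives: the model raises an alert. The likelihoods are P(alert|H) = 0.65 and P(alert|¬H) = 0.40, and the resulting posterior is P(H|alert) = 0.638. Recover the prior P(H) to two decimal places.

In odds form, posterior odds = prior odds × likelihood ratio, so prior odds = posterior odds ÷ LR.
Posterior odds = 0.638/(1−0.638) = 1.7624. LR = 0.65/0.40 = 1.6250.
Prior odds = 1.7624/1.6250 = 1.0846, so P(H) = 1.0846/(1+1.0846) ≈ 0.52.

P(H) = 0.52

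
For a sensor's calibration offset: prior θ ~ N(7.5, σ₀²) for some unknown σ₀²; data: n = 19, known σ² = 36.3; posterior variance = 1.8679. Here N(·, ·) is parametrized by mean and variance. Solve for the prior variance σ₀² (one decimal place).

Posterior precision equals prior precision plus data precision: 1/σ_n² = 1/σ₀² + n/σ².
So 1/σ₀² = 1/1.8679 − 19/36.3 = 0.535361 − 0.523416 = 0.011945.
Hence σ₀² = 1/0.011945 ≈ 83.7.

σ₀² = 83.7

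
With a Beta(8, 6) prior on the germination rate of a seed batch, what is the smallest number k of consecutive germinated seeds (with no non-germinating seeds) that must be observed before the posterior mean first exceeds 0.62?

k = 2

After k germinated seeds and 0 non-germinating seeds the posterior is Beta(8+k, 6), with mean (8+k)/(8+6+k).
Set (8+k)/(14+k) > 0.62 and solve: k > (0.62·14 − 8)/(1 − 0.62) = 1.789.
The smallest integer exceeding 1.789 is 2.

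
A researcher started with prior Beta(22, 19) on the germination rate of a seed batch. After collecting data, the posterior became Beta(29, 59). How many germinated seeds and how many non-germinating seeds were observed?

7 germinated seeds and 40 non-germinating seeds

A Beta(a, b) prior with s successes and f failures in binomial data gives a Beta(a+s, b+f) posterior.
Match parameters: s=29−22=7, f=59−19=40.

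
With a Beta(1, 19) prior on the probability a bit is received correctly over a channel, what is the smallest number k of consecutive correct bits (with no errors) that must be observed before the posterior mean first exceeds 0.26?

k = 6

After k correct bits and 0 errors the posterior is Beta(1+k, 19), with mean (1+k)/(1+19+k).
Set (1+k)/(20+k) > 0.26 and solve: k > (0.26·20 − 1)/(1 − 0.26) = 5.676.
The smallest integer exceeding 5.676 is 6, and checking k=6: (7)/(26) = 0.2692 > 0.26.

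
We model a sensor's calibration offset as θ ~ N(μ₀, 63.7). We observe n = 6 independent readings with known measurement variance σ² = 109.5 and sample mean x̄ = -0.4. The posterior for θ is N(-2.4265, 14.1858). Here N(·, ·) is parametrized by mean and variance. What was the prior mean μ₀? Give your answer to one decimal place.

μ₀ = -9.5

The posterior mean is a precision-weighted average: μ_n = (τ₀μ₀ + τ_data·x̄)/(τ₀+τ_data), with τ₀=1/σ₀² and τ_data=n/σ².
Here τ₀ = 1/63.7 = 0.015699 and τ_data = 6/109.5 = 0.054795, so τ_n = 0.070494.
Rearranging for μ₀: μ₀ = (μ_n·τ_n − τ_data·x̄)/τ₀ = (-2.4265·0.070494 − 0.054795·-0.4) / 0.015699 = -0.149136/0.015699 ≈ -9.5.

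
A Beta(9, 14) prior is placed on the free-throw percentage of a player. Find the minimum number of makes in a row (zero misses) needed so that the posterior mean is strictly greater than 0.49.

After k makes and 0 misses the posterior is Beta(9+k, 14), with mean (9+k)/(9+14+k).
Set (9+k)/(23+k) > 0.49 and solve: k > (0.49·23 − 9)/(1 − 0.49) = 4.451.
The smallest integer exceeding 4.451 is 5.

k = 5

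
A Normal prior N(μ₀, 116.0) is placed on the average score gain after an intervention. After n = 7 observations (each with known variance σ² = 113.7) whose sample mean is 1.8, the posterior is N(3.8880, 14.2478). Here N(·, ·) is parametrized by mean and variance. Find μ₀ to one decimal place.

μ₀ = 18.8

With known observation variance, the Normal–Normal posterior has precision τ_n = τ₀ + n/σ² and mean μ_n = (τ₀μ₀ + (n/σ²)x̄)/τ_n.
Here τ₀ = 1/116.0 = 0.008621 and τ_data = 7/113.7 = 0.061566, so τ_n = 0.070187.
Rearranging for μ₀: μ₀ = (μ_n·τ_n − τ_data·x̄)/τ₀ = (3.8880·0.070187 − 0.061566·1.8) / 0.008621 = 0.162068/0.008621 ≈ 18.8.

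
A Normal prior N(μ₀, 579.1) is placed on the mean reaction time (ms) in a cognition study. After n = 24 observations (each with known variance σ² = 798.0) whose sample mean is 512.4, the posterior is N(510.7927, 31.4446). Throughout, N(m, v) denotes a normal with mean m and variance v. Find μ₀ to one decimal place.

μ₀ = 482.8

With known observation variance, the Normal–Normal posterior has precision τ_n = τ₀ + n/σ² and mean μ_n = (τ₀μ₀ + (n/σ²)x̄)/τ_n.
Here τ₀ = 1/579.1 = 0.001727 and τ_data = 24/798.0 = 0.030075, so τ_n = 0.031802.
Rearranging for μ₀: μ₀ = (μ_n·τ_n − τ_data·x̄)/τ₀ = (510.7927·0.031802 − 0.030075·512.4) / 0.001727 = 0.833799/0.001727 ≈ 482.8.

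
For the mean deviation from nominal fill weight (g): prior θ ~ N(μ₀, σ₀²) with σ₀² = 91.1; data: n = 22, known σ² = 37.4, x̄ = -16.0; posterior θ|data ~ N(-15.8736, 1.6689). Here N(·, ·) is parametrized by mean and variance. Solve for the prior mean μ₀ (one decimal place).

μ₀ = -9.1

The posterior mean is a precision-weighted average: μ_n = (τ₀μ₀ + τ_data·x̄)/(τ₀+τ_data), with τ₀=1/σ₀² and τ_data=n/σ².
Here τ₀ = 1/91.1 = 0.010977 and τ_data = 22/37.4 = 0.588235, so τ_n = 0.599212.
Rearranging for μ₀: μ₀ = (μ_n·τ_n − τ_data·x̄)/τ₀ = (-15.8736·0.599212 − 0.588235·-16.0) / 0.010977 = -0.099892/0.010977 ≈ -9.1.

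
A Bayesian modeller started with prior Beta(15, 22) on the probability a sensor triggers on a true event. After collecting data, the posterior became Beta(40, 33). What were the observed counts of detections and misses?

A Beta(α, β) prior with s successes and f failures in binomial data gives a Beta(α+s, β+f) posterior.
So s = 40 − 15 = 25 and f = 33 − 22 = 11.

25 detections and 11 misses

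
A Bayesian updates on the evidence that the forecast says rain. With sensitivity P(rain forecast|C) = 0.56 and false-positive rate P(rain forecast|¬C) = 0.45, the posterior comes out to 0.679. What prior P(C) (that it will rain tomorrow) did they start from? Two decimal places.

P(C) = 0.63

Bayes' rule in odds form gives O(C|E) = O(C)·[P(E|C)/P(E|¬C)], hence O(C) = O(C|E)/LR.
Posterior odds = 0.679/(1−0.679) = 2.1153. LR = 0.56/0.45 = 1.2444.
Prior odds = 2.1153/1.2444 = 1.6999, so P(C) = 1.6999/(1+1.6999) ≈ 0.63.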